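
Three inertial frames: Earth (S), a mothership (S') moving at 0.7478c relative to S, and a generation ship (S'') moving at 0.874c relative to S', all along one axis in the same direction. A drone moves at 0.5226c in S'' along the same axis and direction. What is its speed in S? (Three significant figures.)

0.994c

Compose velocities in two stages. Stage 1 (into S'): u₁ = (0.5226+0.874)/(1+0.5226×0.874) = 0.95871.
Stage 2 (into S): u = (0.95871+0.7478)/(1+0.95871×0.7478) = 0.99393, so the speed is 0.994c.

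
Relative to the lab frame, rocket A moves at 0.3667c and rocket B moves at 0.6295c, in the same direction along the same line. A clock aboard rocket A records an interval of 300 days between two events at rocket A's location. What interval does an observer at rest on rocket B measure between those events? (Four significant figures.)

The velocity of rocket A relative to rocket B is (0.3667 − 0.6295)c / (1 − 0.3667×0.6295) = −0.34167c; relative speed 0.34167c.
γ for this relative speed: γ = 1/√(1 − 0.116738) = 1.064.
The clock on rocket A records proper time, so rocket B measures Δt = γΔτ = 1.064 × 300 = 319.2 days.

319.2 days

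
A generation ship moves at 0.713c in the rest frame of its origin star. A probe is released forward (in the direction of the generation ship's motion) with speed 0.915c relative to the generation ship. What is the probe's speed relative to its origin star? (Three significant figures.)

Relativistic velocity addition: u = (u' + v)/(1 + u'v/c²), with u' = 0.915c and v = 0.713c.
Numerator: 0.915 + 0.713 = 1.628. Denominator: 1 + (0.915)(0.713) = 1.652395.
u = 1.628/1.652395 = 0.98524, so the speed is 0.985c.

0.985c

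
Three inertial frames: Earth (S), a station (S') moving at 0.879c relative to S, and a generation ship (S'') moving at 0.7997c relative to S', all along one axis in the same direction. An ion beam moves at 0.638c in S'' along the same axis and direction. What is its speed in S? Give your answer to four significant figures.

Apply u = (u'+v)/(1+u'v) twice. Ion beam in the station frame: (0.638+0.7997)/(1+0.638·0.7997) = 1.4377/1.5102086 = 0.95199c.
That velocity, transformed to the rest frame of Earth: (0.95199+0.879)/(1+0.95199·0.879) = 1.83099/1.83679921 = 0.99684c.

0.9968c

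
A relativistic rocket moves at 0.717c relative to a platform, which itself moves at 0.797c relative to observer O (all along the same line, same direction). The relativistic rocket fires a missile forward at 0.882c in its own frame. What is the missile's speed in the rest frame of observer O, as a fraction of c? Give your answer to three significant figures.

0.998c

Apply u = (u'+v)/(1+u'v) twice. Missile in the platform frame: (0.882+0.717)/(1+0.882·0.717) = 1.599/1.632394 = 0.97954c.
That velocity, transformed to the rest frame of observer O: (0.97954+0.797)/(1+0.97954·0.797) = 1.77654/1.78069338 = 0.99767c.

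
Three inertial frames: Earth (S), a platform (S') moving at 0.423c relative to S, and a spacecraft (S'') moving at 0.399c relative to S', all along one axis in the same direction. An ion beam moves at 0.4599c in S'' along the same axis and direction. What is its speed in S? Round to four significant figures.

0.8789c

Apply u = (u'+v)/(1+u'v) twice. Ion beam in the platform frame: (0.4599+0.399)/(1+0.4599·0.399) = 0.8589/1.1835001 = 0.72573c.
That velocity, transformed to the rest frame of Earth: (0.72573+0.423)/(1+0.72573·0.423) = 1.14873/1.30698379 = 0.87892c.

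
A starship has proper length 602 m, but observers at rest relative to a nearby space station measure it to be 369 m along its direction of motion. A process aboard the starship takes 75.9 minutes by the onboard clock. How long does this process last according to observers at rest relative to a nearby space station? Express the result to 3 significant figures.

124 minutes

γ = L₀/L = 602/369 = 1.63144.
The same γ dilates the second interval: 1.63144 × 75.9 minutes = 124 minutes.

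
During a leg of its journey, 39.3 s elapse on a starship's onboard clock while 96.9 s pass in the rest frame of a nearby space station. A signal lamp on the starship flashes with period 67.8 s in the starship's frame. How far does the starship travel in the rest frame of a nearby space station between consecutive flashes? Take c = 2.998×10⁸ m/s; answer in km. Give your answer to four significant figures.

4.581×10^7 km

From Δt = γΔτ: γ = 96.9/39.3 = 2.46565.
β = √(1 − 1/γ²) = 0.91406. Lab-frame period = γτ = 2.46565×67.8 s = 167.17 s. Distance = βc × γτ = 0.91406 × 2.998×10⁸ m/s × 167.17 s = 4.5810×10^10 m = 4.581×10^7 km.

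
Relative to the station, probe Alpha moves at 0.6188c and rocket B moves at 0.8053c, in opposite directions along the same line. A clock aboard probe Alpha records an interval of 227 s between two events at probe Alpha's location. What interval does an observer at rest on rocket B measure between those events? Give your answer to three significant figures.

Speed of probe Alpha in rocket B's frame: u = (v_A + v_B)/(1 + v_A v_B/c²) = (0.6188 + 0.8053)/(1 + 0.6188×0.8053) = 1.4241/1.49831964 = 0.95046; |u| = 0.95046c.
γ for this relative speed: γ = 1/√(1 − 0.903374) = 3.217.
The clock on probe Alpha records proper time, so rocket B measures Δt = γΔτ = 3.217 × 227 = 730 s.

730 s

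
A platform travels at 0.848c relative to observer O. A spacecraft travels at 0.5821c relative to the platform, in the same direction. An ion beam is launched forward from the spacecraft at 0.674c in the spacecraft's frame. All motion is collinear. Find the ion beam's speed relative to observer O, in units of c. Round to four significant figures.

Compose velocities in two stages. Stage 1 (into S'): u₁ = (0.674+0.5821)/(1+0.674×0.5821) = 0.90215.
Stage 2 (into S): u = (0.90215+0.848)/(1+0.90215×0.848) = 0.99157, so the speed is 0.9916c.

0.9916c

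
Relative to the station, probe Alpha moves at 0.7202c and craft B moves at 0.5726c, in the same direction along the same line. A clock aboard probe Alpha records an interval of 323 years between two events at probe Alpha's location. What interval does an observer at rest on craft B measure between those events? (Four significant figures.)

Speed of probe Alpha in craft B's frame: u = (v_A − v_B)/(1 − v_A v_B/c²) = (0.7202 − 0.5726)/(1 − 0.7202×0.5726) = 0.1476/0.58761348 = 0.25119; |u| = 0.25119c.
At |u| = 0.25119c, γ = (1 − 0.0630964)^(−1/2) = 1.0331.
Probe Alpha's interval is proper; time dilation gives Δt_B = γΔτ = 1.0331 × 323 years = 333.7 years.

333.7 years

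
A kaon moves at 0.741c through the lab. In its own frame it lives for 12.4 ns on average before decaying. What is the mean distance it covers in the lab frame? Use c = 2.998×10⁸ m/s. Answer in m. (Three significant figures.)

With β = 0.741, γ = 1/√(1 − 0.741²) = 1/√0.450919 = 1.4892.
Lab-frame lifetime: Δt = γτ = 1.4892 × 12.4 ns = 18.466 ns.
Distance: d = vΔt = 0.741 × 2.998×10⁸ m/s × 1.8466×10^-8 s = 4.10 m.

4.10 m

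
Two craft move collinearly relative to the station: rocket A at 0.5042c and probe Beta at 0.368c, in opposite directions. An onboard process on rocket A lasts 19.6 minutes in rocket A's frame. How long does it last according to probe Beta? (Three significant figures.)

28.9 minutes

Speed of rocket A in probe Beta's frame: u = (v_A + v_B)/(1 + v_A v_B/c²) = (0.5042 + 0.368)/(1 + 0.5042×0.368) = 0.8722/1.1855456 = 0.7357; |u| = 0.7357c.
At |u| = 0.7357c, γ = (1 − 0.541254)^(−1/2) = 1.4764.
The clock on rocket A records proper time, so probe Beta measures Δt = γΔτ = 1.4764 × 19.6 = 28.9 minutes.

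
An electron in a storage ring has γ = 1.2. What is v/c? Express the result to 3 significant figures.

0.553

β = √(1 − 1/γ²) = √(1 − 1/1.44) = √0.305556 = 0.553.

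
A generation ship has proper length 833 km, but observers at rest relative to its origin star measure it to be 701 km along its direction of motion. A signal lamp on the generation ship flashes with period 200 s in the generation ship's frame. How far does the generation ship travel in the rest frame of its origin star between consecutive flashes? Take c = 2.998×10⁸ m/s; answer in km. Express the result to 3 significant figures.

3.85×10^7 km

γ = L₀/L = 833/701 = 1.1883.
β = √(1 − 1/γ²) = 0.5402. Lab-frame period = γτ = 1.1883×200 s = 237.66 s. Distance = βc × γτ = 0.5402 × 2.998×10⁸ m/s × 237.66 s = 3.8490×10^10 m = 3.85×10^7 km.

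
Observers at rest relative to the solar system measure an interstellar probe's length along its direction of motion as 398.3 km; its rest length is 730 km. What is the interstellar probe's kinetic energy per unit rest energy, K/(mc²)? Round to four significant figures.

γ = L₀/L = 730/398.3 = 1.83279.
K/(mc²) = γ − 1 = 1.83279 − 1 = 0.8328.

0.8328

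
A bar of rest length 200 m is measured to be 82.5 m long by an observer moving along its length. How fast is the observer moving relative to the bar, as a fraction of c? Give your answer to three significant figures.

Length contraction gives γ = L₀/L = 200/82.5 = 2.4242.
β = √(1 − 1/γ²) = √0.829838 = 0.911.

0.911c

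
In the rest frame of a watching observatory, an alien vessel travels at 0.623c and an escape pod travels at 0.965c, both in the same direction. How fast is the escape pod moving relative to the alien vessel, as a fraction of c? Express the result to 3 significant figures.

0.858c

Transform to the alien vessel's frame: u' = (u − v)/(1 − uv/c²).
u' = (0.965 − 0.623)/(1 − 0.965×0.623) = 0.342/0.398805 = 0.85756.
Speed in the alien vessel's frame: 0.858c (in the same direction).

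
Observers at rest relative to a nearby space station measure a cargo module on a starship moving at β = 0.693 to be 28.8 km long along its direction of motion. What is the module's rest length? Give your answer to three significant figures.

39.9 km

β² = 0.480249, so γ = 1/√0.519751 = 1.3871.
Proper length: L₀ = γ·L = 1.3871 × 28.8 = 39.9 km.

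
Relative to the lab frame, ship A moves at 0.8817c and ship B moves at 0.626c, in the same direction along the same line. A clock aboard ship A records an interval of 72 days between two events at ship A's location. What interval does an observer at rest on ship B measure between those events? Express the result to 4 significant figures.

87.68 days

The velocity of ship A relative to ship B is (0.8817 − 0.626)c / (1 − 0.8817×0.626) = 0.57069c; relative speed 0.57069c.
At |u| = 0.57069c, γ = (1 − 0.325687)^(−1/2) = 1.2178.
Ship A's interval is proper; time dilation gives Δt_B = γΔτ = 1.2178 × 72 days = 87.68 days.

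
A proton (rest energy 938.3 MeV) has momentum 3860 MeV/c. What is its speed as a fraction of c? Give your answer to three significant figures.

βγ = pc/(mc²) = 3860/938.3 = 4.1138.
Since γ² = 1 + (βγ)² = 17.9234, γ = √17.9234 = 4.2336, and β = (βγ)/γ = 4.1138/4.2336 = 0.972.

0.972c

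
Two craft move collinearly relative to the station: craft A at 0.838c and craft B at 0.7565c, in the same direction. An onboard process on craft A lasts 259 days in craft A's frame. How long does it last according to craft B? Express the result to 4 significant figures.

Transform craft A's velocity into craft B's frame: (0.838 − 0.7565)/(1 − 0.838·0.7565) = 0.0815/0.366053, so the relative speed is 0.22265c.
At |u| = 0.22265c, γ = (1 − 0.049573)^(−1/2) = 1.0257.
Craft A's interval is proper; time dilation gives Δt_B = γΔτ = 1.0257 × 259 days = 265.7 days.

265.7 days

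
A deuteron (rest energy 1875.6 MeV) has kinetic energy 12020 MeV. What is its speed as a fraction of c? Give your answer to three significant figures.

0.991c

γ = 1 + K/(mc²) = 1 + 12020/1875.6 = 7.4086.
β = √(1 − 1/γ²) = √(1 − 0.0182191) = √0.9817809 = 0.991.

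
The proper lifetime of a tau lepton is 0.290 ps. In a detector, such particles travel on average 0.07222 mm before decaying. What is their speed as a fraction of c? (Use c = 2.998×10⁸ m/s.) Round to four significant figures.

d = βγcτ ⇒ βγ = d/(cτ) = 7.222×10^-5 m / (8.6942×10^-5 m) = 0.83067.
β = (βγ)/√(1+(βγ)²) = 0.83067/√1.690013 = 0.6390.

0.6390c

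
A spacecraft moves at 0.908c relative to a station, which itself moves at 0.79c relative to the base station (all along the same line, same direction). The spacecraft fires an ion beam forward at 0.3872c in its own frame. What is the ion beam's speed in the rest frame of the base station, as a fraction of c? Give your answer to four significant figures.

Compose velocities in two stages. Stage 1 (into S'): u₁ = (0.3872+0.908)/(1+0.3872×0.908) = 0.95829.
Stage 2 (into S): u = (0.95829+0.79)/(1+0.95829×0.79) = 0.99501, so the speed is 0.9950c.

0.9950c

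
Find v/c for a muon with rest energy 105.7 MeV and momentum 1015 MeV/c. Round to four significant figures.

0.9946

βγ = pc/(mc²) = 1015/105.7 = 9.6026.
Since γ² = 1 + (βγ)² = 93.2099, γ = √93.2099 = 9.65453, and β = (βγ)/γ = 9.6026/9.65453 = 0.9946.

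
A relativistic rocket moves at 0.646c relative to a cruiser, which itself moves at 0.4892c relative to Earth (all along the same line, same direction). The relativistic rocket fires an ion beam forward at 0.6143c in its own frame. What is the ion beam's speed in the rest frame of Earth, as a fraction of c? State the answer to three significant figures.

First combine the ion beam and relativistic rocket (S''→S'): u₁ = (0.6143 + 0.646)/(1 + 0.6143×0.646) = 1.2603/1.3968378 = 0.90225.
Then combine with the cruiser (S'→S): u = (0.90225 + 0.4892)/(1 + 0.90225×0.4892) = 1.39145/1.4413807 = 0.96536.

0.965c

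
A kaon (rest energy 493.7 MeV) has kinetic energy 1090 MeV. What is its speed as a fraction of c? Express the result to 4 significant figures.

0.9502c

K = (γ−1)mc², so γ = 1 + 1090/493.7 = 3.2078.
Then v/c = √(1 − γ⁻²) = √(1 − 0.0971819) = √0.9028181 = 0.9502.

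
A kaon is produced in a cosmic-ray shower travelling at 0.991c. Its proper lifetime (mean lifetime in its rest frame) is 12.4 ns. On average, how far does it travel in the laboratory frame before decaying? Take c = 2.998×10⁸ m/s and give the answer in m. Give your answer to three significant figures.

Lorentz factor: γ = (1 − 0.982081)^(−1/2) = 7.4704.
Lab-frame lifetime: Δt = γτ = 7.4704 × 12.4 ns = 92.633 ns.
Distance: d = vΔt = 0.991 × 2.998×10⁸ m/s × 9.2633×10^-8 s = 27.5 m.

27.5 m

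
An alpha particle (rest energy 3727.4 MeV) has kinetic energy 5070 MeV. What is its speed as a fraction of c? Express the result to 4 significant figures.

K = (γ−1)mc², so γ = 1 + 5070/3727.4 = 2.3602.
Then v/c = √(1 − γ⁻²) = √(1 − 0.179516) = √0.820484 = 0.9058.

0.9058c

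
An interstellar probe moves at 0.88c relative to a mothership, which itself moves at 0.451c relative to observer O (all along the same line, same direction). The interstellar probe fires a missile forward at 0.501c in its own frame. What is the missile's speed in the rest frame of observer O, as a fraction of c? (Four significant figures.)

Compose velocities in two stages. Stage 1 (into S'): u₁ = (0.501+0.88)/(1+0.501×0.88) = 0.95844.
Stage 2 (into S): u = (0.95844+0.451)/(1+0.95844×0.451) = 0.98407, so the speed is 0.9841c.

0.9841c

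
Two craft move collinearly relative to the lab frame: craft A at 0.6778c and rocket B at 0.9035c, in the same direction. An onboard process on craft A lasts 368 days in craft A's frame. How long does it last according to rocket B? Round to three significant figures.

453 days

Transform craft A's velocity into rocket B's frame: (0.6778 − 0.9035)/(1 − 0.6778·0.9035) = −0.2257/0.3876077, so the relative speed is 0.58229c.
At |u| = 0.58229c, γ = (1 − 0.339062)^(−1/2) = 1.23.
The clock on craft A records proper time, so rocket B measures Δt = γΔτ = 1.23 × 368 = 453 days.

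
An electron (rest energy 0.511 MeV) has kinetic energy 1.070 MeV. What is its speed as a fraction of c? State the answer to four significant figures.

K = (γ−1)mc², so γ = 1 + 1.070/0.511 = 3.0939.
Then v/c = √(1 − γ⁻²) = √(1 − 0.104469) = √0.895531 = 0.9463.

0.9463c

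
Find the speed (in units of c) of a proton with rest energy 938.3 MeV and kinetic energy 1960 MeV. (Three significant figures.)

K = (γ−1)mc², so γ = 1 + 1960/938.3 = 3.0889.
Then v/c = √(1 − γ⁻²) = √(1 − 0.104807) = √0.895193 = 0.946.

0.946c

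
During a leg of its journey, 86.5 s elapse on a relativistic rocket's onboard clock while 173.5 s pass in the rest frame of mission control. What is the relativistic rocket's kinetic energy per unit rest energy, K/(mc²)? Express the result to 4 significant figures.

From Δt = γΔτ: γ = 173.5/86.5 = 2.00578.
Since K = (γ−1)mc², K/(mc²) = 2.00578 − 1 = 1.006.

1.006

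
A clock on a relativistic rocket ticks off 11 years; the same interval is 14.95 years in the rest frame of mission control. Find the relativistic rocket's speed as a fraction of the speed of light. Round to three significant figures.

γ = Δt/Δτ = 14.95/11 = 1.3591.
β = √(1 − 1/γ²) = √(1 − 0.541374) = √0.458626 = 0.677.

0.677c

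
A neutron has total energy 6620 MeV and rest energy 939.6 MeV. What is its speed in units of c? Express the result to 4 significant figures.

0.9899c

γ = E/(mc²) = 6620/939.6 = 7.0456.
β = √(1 − 1/γ²) = √(1 − 0.0201448) = √0.9798552 = 0.9899.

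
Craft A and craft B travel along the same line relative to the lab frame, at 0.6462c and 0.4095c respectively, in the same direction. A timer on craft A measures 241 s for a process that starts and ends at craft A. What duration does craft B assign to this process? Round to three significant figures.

The velocity of craft A relative to craft B is (0.6462 − 0.4095)c / (1 − 0.6462×0.4095) = 0.32187c; relative speed 0.32187c.
At |u| = 0.32187c, γ = (1 − 0.1036)^(−1/2) = 1.0562.
The clock on craft A records proper time, so craft B measures Δt = γΔτ = 1.0562 × 241 = 255 s.

255 s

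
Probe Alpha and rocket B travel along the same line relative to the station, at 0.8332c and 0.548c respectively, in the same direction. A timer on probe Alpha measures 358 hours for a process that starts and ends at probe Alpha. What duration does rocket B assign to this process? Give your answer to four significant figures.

The velocity of probe Alpha relative to rocket B is (0.8332 − 0.548)c / (1 − 0.8332×0.548) = 0.52484c; relative speed 0.52484c.
γ for this relative speed: γ = 1/√(1 − 0.275457) = 1.1748.
The clock on probe Alpha records proper time, so rocket B measures Δt = γΔτ = 1.1748 × 358 = 420.6 hours.

420.6 hours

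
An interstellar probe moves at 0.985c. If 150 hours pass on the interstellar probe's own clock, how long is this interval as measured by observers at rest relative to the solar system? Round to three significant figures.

Lorentz factor: γ = (1 − 0.970225)^(−1/2) = 5.7953.
The onboard clock measures proper time, so the interval in the rest frame of the solar system is dilated: Δt = γ·Δτ = 5.7953 × 150 hours = 869 hours.

869 hours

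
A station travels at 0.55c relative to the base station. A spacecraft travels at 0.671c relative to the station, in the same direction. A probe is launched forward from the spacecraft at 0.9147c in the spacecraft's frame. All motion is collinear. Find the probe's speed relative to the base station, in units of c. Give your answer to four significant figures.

First combine the probe and spacecraft (S''→S'): u₁ = (0.9147 + 0.671)/(1 + 0.9147×0.671) = 1.5857/1.6137637 = 0.98261.
Then combine with the station (S'→S): u = (0.98261 + 0.55)/(1 + 0.98261×0.55) = 1.53261/1.5404355 = 0.99492.

0.9949c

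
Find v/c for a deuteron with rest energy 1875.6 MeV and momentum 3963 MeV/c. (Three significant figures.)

βγ = pc/(mc²) = 3963/1875.6 = 2.1129.
Since γ² = 1 + (βγ)² = 5.46435, γ = √5.46435 = 2.33759, and β = (βγ)/γ = 2.1129/2.33759 = 0.904.

0.904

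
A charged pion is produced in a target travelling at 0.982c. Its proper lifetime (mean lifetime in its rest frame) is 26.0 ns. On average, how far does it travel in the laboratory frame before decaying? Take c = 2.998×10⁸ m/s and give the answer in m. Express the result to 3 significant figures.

With β = 0.982, γ = 1/√(1 − 0.982²) = 1/√0.035676 = 5.2943.
Lab-frame lifetime: Δt = γτ = 5.2943 × 26.0 ns = 137.65 ns.
Distance: d = vΔt = 0.982 × 2.998×10⁸ m/s × 1.3765×10^-7 s = 40.5 m.

40.5 m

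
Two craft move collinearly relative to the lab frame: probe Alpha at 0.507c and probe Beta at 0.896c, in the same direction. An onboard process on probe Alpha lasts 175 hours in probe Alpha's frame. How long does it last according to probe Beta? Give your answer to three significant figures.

250 hours

The velocity of probe Alpha relative to probe Beta is (0.507 − 0.896)c / (1 − 0.507×0.896) = −0.71281c; relative speed 0.71281c.
At |u| = 0.71281c, γ = (1 − 0.508098)^(−1/2) = 1.4258.
The clock on probe Alpha records proper time, so probe Beta measures Δt = γΔτ = 1.4258 × 175 = 250 hours.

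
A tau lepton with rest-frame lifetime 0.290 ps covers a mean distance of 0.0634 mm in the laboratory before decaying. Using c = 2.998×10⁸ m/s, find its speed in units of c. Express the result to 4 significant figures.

Lab distance = (lab lifetime)·v = γτ·βc, so βγ = d/(cτ) = 6.340×10^-5/(2.998×10⁸ × 2.900×10^-13) = 0.72922.
With βγ = 0.72922: γ² = 1 + (βγ)² = 1.531762, and β = (βγ)/γ = 0.72922/1.23764 = 0.5892.

0.5892c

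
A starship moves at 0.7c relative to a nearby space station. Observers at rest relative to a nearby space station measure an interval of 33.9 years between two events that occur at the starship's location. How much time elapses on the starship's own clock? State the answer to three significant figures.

24.2 years

γ = 1/√(1 − β²) = 1/√(1 − 0.49) = 1/√0.51 = 1/0.714143 = 1.4003.
The moving clock records proper time: Δτ = Δt/γ = 33.9/1.4003 = 24.2 years.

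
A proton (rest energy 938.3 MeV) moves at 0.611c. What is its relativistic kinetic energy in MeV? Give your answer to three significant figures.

With β = 0.611, γ = 1/√(1 − 0.611²) = 1/√0.626679 = 1.26322.
Kinetic energy: K = (γ − 1)mc² = (1.26322 − 1) × 938.3 MeV = 0.26322 × 938.3 = 247 MeV.

247 MeV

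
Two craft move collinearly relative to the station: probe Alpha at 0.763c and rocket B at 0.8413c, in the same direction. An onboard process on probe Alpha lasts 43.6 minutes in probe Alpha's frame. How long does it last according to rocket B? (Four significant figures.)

44.68 minutes

The velocity of probe Alpha relative to rocket B is (0.763 − 0.8413)c / (1 − 0.763×0.8413) = −0.21866c; relative speed 0.21866c.
At |u| = 0.21866c, γ = (1 − 0.0478122)^(−1/2) = 1.0248.
Probe Alpha's interval is proper; time dilation gives Δt_B = γΔτ = 1.0248 × 43.6 minutes = 44.68 minutes.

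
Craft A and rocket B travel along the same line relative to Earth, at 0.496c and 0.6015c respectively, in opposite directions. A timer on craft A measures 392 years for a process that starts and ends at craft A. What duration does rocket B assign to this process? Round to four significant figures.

733.7 years

Speed of craft A in rocket B's frame: u = (v_A + v_B)/(1 + v_A v_B/c²) = (0.496 + 0.6015)/(1 + 0.496×0.6015) = 1.0975/1.298344 = 0.84531; |u| = 0.84531c.
At |u| = 0.84531c, γ = (1 − 0.714549)^(−1/2) = 1.8717.
Craft A's interval is proper; time dilation gives Δt_B = γΔτ = 1.8717 × 392 years = 733.7 years.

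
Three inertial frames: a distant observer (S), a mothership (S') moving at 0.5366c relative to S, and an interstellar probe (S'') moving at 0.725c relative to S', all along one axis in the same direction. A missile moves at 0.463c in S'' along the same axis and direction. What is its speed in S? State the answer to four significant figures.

First combine the missile and interstellar probe (S''→S'): u₁ = (0.463 + 0.725)/(1 + 0.463×0.725) = 1.188/1.335675 = 0.88944.
Then combine with the mothership (S'→S): u = (0.88944 + 0.5366)/(1 + 0.88944×0.5366) = 1.42604/1.477273504 = 0.96532.

0.9653c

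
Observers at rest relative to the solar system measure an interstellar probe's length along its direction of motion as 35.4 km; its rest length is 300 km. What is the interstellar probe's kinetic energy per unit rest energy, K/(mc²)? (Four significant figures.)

Length contraction gives γ = L₀/L = 300/35.4 = 8.47458.
K/(mc²) = γ − 1 = 8.47458 − 1 = 7.475.

7.475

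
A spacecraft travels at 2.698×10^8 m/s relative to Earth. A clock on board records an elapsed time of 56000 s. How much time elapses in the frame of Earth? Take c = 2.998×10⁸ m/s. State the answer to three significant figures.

β = v/c = (2.698×10^8 m/s)/(2.998×10⁸ m/s) = 0.899933.
β² = 0.8098794, so γ = 1/√0.1901206 = 2.2934.
The onboard clock measures proper time, so the interval in the rest frame of Earth is dilated: Δt = γ·Δτ = 2.2934 × 56000 s = 1.28×10^5 s.

1.28×10^5 s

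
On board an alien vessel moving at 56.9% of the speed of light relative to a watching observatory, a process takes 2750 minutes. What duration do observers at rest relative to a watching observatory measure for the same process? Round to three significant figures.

With β = 0.569, γ = 1/√(1 − 0.569²) = 1/√0.676239 = 1.216.
Time dilation: Δt = γ·Δτ = 1.216 × 2750 = 3340 minutes.

3340 minutes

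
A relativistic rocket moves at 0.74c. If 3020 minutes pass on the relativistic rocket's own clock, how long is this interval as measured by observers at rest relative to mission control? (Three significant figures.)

With β = 0.74, γ = 1/√(1 − 0.74²) = 1/√0.4524 = 1.4868.
Time dilation: Δt = γ·Δτ = 1.4868 × 3020 = 4490 minutes.

4490 minutes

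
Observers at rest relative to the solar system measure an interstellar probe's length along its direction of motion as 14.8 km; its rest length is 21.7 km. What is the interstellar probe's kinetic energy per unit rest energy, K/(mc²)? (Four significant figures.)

0.4662

γ = L₀/L = 21.7/14.8 = 1.46622.
Since K = (γ−1)mc², K/(mc²) = 1.46622 − 1 = 0.4662.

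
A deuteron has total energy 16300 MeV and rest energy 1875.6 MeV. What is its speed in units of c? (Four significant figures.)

γ = E/(mc²) = 16300/1875.6 = 8.6906.
β = √(1 − 1/γ²) = √(1 − 0.0132404) = √0.9867596 = 0.9934.

0.9934c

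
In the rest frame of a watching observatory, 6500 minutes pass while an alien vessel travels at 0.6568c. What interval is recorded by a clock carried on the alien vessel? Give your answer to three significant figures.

4900 minutes

γ = 1/√(1 − β²) = 1/√(1 − 0.43138624) = 1/√0.56861376 = 1/0.754065 = 1.3261.
The moving clock records proper time: Δτ = Δt/γ = 6500/1.3261 = 4900 minutes.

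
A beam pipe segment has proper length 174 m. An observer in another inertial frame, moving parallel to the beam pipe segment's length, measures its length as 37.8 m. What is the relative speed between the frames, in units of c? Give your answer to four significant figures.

0.9761c

Length contraction gives γ = L₀/L = 174/37.8 = 4.6032.
β = √(1 − 1/γ²) = √0.952807 = 0.9761.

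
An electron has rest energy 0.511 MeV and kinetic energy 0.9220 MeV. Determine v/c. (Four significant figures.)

0.9343

K = (γ−1)mc², so γ = 1 + 0.9220/0.511 = 2.8043.
Then v/c = √(1 − γ⁻²) = √(1 − 0.12716) = √0.87284 = 0.9343.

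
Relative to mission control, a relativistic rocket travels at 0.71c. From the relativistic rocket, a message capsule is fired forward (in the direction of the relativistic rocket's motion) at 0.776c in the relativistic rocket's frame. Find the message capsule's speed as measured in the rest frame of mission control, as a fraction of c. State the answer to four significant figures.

In units of c, u = (u' + v)/(1 + u'v) with u' = 0.776 and v = 0.71.
Numerator: 0.776 + 0.71 = 1.486. Denominator: 1 + (0.776)(0.71) = 1.55096.
u = 1.486/1.55096 = 0.95812, so the speed is 0.9581c.

0.9581c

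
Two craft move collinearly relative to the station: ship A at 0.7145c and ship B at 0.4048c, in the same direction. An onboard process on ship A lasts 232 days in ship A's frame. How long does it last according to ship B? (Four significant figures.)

257.8 days

Speed of ship A in ship B's frame: u = (v_A − v_B)/(1 − v_A v_B/c²) = (0.7145 − 0.4048)/(1 − 0.7145×0.4048) = 0.3097/0.7107704 = 0.43572; |u| = 0.43572c.
At |u| = 0.43572c, γ = (1 − 0.189852)^(−1/2) = 1.111.
Ship A's interval is proper; time dilation gives Δt_B = γΔτ = 1.111 × 232 days = 257.8 days.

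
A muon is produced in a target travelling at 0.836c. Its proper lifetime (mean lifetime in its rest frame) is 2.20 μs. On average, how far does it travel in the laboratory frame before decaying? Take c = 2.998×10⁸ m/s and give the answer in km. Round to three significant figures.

γ = 1/√(1 − β²) = 1/√(1 − 0.698896) = 1/√0.301104 = 1/0.548729 = 1.8224.
Lab-frame lifetime: Δt = γτ = 1.8224 × 2.20 μs = 4.0093 μs.
Distance: d = vΔt = 0.836 × 2.998×10⁸ m/s × 4.0093×10^-6 s = 1000 m = 1.00 km.

1.00 km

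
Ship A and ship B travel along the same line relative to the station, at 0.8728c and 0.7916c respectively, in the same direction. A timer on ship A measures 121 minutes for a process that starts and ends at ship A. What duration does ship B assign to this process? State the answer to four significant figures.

125.4 minutes

Transform ship A's velocity into ship B's frame: (0.8728 − 0.7916)/(1 − 0.8728·0.7916) = 0.0812/0.30909152, so the relative speed is 0.26271c.
At |u| = 0.26271c, γ = (1 − 0.0690165)^(−1/2) = 1.0364.
Ship A's interval is proper; time dilation gives Δt_B = γΔτ = 1.0364 × 121 minutes = 125.4 minutes.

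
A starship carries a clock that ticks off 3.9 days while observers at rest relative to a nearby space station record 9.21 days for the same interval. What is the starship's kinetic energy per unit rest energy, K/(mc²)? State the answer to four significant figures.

1.362

The time-dilation ratio gives γ = 9.21/3.9 = 2.36154.
Since K = (γ−1)mc², K/(mc²) = 2.36154 − 1 = 1.362.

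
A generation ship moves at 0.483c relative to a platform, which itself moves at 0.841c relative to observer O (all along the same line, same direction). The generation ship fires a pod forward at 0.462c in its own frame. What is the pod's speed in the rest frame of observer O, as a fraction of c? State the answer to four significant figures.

Apply u = (u'+v)/(1+u'v) twice. Pod in the platform frame: (0.462+0.483)/(1+0.462·0.483) = 0.945/1.223146 = 0.7726c.
That velocity, transformed to the rest frame of observer O: (0.7726+0.841)/(1+0.7726·0.841) = 1.6136/1.6497566 = 0.97808c.

0.9781c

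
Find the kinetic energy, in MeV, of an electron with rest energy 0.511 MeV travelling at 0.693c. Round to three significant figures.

With β = 0.693, γ = 1/√(1 − 0.693²) = 1/√0.519751 = 1.38708.
Kinetic energy: K = (γ − 1)mc² = (1.38708 − 1) × 0.511 MeV = 0.38708 × 0.511 = 0.198 MeV.

0.198 MeV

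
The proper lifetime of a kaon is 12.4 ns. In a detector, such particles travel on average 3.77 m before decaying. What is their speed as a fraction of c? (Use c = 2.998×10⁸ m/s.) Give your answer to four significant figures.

d = βγcτ ⇒ βγ = d/(cτ) = 3.770 m / (3.71752 m) = 1.0141.
β = (βγ)/√(1+(βγ)²) = 1.0141/√2.0284 = 0.7120.

0.7120c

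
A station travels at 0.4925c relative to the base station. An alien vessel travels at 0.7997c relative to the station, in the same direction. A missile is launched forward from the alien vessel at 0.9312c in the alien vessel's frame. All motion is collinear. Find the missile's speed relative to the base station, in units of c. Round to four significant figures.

0.9973c

Compose velocities in two stages. Stage 1 (into S'): u₁ = (0.9312+0.7997)/(1+0.9312×0.7997) = 0.9921.
Stage 2 (into S): u = (0.9921+0.4925)/(1+0.9921×0.4925) = 0.99731, so the speed is 0.9973c.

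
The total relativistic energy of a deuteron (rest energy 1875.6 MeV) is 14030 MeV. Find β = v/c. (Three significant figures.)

0.991

Total energy E = γmc² gives γ = 14030/1875.6 = 7.4803.
Hence β = √(1 − 1/γ²) = √(1 − 0.0178715) = √0.9821285 = 0.991.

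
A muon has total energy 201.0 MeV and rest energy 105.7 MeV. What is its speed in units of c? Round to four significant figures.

0.8506c

Total energy E = γmc² gives γ = 201.0/105.7 = 1.9016.
Hence β = √(1 − 1/γ²) = √(1 − 0.276542) = √0.723458 = 0.8506.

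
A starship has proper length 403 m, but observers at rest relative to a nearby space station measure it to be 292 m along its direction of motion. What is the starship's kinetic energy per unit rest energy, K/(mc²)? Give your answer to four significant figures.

Length contraction gives γ = L₀/L = 403/292 = 1.38014.
K/(mc²) = γ − 1 = 1.38014 − 1 = 0.3801.

0.3801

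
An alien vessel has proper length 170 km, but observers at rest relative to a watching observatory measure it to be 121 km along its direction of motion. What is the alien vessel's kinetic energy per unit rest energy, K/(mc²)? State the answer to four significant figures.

0.4050

From L = L₀/γ: γ = 170/121 = 1.40496.
Since K = (γ−1)mc², K/(mc²) = 1.40496 − 1 = 0.4050.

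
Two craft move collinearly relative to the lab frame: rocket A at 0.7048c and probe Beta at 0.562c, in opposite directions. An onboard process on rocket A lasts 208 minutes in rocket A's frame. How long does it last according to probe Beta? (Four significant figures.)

Transform rocket A's velocity into probe Beta's frame: (0.7048 + 0.562)/(1 + 0.7048·0.562) = 1.2668/1.3960976, so the relative speed is 0.90739c.
At |u| = 0.90739c, γ = (1 − 0.823357)^(−1/2) = 2.3793.
Rocket A's interval is proper; time dilation gives Δt_B = γΔτ = 2.3793 × 208 minutes = 494.9 minutes.

494.9 minutes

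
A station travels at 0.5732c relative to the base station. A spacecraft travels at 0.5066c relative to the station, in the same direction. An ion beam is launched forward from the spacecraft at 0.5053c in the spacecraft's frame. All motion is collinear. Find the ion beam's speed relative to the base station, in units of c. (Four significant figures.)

First combine the ion beam and spacecraft (S''→S'): u₁ = (0.5053 + 0.5066)/(1 + 0.5053×0.5066) = 1.0119/1.25598498 = 0.80566.
Then combine with the station (S'→S): u = (0.80566 + 0.5732)/(1 + 0.80566×0.5732) = 1.37886/1.461804312 = 0.94326.

0.9433c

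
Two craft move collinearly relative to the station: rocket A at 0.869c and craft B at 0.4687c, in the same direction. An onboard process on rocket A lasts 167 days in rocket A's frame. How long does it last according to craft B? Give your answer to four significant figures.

The velocity of rocket A relative to craft B is (0.869 − 0.4687)c / (1 − 0.869×0.4687) = 0.67538c; relative speed 0.67538c.
γ for this relative speed: γ = 1/√(1 − 0.456138) = 1.356.
Rocket A's interval is proper; time dilation gives Δt_B = γΔτ = 1.356 × 167 days = 226.5 days.

226.5 days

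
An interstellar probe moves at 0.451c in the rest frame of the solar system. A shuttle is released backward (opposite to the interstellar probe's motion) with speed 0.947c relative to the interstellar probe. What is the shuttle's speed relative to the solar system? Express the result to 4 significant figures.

0.8658c

In units of c, u = (u' + v)/(1 + u'v) with u' = −0.947 and v = 0.451.
Numerator: −0.947 + 0.451 = −0.496. Denominator: 1 + (−0.947)(0.451) = 0.572903.
u = −0.496/0.572903 = −0.86577, so the speed is 0.8658c.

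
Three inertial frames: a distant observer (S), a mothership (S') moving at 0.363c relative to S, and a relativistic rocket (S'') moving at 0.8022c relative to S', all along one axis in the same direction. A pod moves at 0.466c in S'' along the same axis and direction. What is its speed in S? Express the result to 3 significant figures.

0.963c

Compose velocities in two stages. Stage 1 (into S'): u₁ = (0.466+0.8022)/(1+0.466×0.8022) = 0.92312.
Stage 2 (into S): u = (0.92312+0.363)/(1+0.92312×0.363) = 0.96332, so the speed is 0.963c.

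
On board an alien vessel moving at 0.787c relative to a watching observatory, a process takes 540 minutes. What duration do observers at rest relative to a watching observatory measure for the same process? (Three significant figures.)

With β = 0.787, γ = 1/√(1 − 0.787²) = 1/√0.380631 = 1.6209.
The onboard clock measures proper time, so the interval in the rest frame of a watching observatory is dilated: Δt = γ·Δτ = 1.6209 × 540 minutes = 875 minutes.

875 minutes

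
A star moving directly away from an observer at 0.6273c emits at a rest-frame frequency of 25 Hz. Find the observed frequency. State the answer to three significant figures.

12.0 Hz

Relativistic Doppler (source moving away): f_obs = f_src · √((1−β)/(1+β)).
With β = 0.6273: factor = √(0.3727/1.6273) = 0.47857.
f_obs = 25 × 0.47857 = 12.0 Hz.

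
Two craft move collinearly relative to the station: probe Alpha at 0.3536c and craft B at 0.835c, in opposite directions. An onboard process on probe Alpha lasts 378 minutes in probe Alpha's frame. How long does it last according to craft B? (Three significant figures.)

951 minutes

Transform probe Alpha's velocity into craft B's frame: (0.3536 + 0.835)/(1 + 0.3536·0.835) = 1.1886/1.295256, so the relative speed is 0.91766c.
γ for this relative speed: γ = 1/√(1 − 0.8421) = 2.5166.
The clock on probe Alpha records proper time, so craft B measures Δt = γΔτ = 2.5166 × 378 = 951 minutes.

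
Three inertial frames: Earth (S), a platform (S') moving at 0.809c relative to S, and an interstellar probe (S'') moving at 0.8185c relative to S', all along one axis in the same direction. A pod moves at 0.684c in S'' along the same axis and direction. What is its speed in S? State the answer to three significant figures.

Apply u = (u'+v)/(1+u'v) twice. Pod in the platform frame: (0.684+0.8185)/(1+0.684·0.8185) = 1.5025/1.559854 = 0.96323c.
That velocity, transformed to the rest frame of Earth: (0.96323+0.809)/(1+0.96323·0.809) = 1.77223/1.77925307 = 0.99605c.

0.996c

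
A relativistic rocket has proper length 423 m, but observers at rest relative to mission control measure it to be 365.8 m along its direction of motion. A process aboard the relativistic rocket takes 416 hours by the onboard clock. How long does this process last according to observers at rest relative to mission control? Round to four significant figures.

481.0 hours

From L = L₀/γ: γ = 423/365.8 = 1.15637.
Δt = γΔτ = 1.15637 × 416 = 481.0 hours.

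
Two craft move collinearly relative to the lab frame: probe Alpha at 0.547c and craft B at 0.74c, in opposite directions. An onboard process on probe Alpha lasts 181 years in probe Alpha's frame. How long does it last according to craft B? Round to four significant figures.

Transform probe Alpha's velocity into craft B's frame: (0.547 + 0.74)/(1 + 0.547·0.74) = 1.287/1.40478, so the relative speed is 0.91616c.
γ for this relative speed: γ = 1/√(1 − 0.839349) = 2.4949.
The clock on probe Alpha records proper time, so craft B measures Δt = γΔτ = 2.4949 × 181 = 451.6 years.

451.6 years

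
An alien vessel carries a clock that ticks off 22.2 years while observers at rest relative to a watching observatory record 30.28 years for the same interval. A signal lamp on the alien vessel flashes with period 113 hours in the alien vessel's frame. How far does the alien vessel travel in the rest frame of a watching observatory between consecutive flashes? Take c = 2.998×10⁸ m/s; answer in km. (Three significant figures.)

From Δt = γΔτ: γ = 30.28/22.2 = 1.36396.
β = √(1 − 1/γ²) = 0.68006. Lab-frame period = γτ = 1.36396×113 hours = 154.13 hours. Distance = βc × γτ = 0.68006 × 2.998×10⁸ m/s × 554868 s = 1.1313×10^14 m = 1.13×10^11 km.

1.13×10^11 km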